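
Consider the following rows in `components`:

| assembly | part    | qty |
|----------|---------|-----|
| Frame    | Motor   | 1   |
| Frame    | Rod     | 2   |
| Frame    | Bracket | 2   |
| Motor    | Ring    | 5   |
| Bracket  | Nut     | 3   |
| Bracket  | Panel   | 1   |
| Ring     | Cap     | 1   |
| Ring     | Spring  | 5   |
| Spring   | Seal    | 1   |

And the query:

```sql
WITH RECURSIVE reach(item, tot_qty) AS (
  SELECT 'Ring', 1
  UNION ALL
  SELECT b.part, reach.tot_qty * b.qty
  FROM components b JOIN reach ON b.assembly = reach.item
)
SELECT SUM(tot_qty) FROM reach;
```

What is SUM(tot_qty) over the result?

Base: (Ring, tot_qty=1).
Iteration 1: components of {Ring} -> Cap = 1*1 = 1, Spring = 1*5 = 5.
Iteration 2: components of {Cap,Spring} -> Seal = 5*1 = 5.
Iteration 3: no further components; recursion stops.
SUM(tot_qty) = 1 + 1 + 5 + 5 = 12.

12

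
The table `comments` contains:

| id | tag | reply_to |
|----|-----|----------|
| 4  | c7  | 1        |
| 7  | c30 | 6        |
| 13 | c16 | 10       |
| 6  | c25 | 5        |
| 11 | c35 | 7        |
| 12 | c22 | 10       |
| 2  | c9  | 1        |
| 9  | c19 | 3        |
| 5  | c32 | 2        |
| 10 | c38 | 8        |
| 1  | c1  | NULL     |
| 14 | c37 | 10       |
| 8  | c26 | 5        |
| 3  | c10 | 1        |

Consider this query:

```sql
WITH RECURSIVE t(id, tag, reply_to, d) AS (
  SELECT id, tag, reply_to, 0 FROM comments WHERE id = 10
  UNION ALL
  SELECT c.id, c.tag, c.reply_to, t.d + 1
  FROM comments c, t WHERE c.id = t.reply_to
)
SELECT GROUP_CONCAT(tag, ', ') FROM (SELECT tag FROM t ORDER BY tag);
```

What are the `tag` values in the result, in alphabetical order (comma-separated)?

c1, c26, c32, c38, c9

Base: id=10 (c38), reply_to=8, d 0.
Iteration 1: join on id=8 -> c26 (id 8, reply_to=5, d 1).
Iteration 2: join on id=5 -> c32 (id 5, reply_to=2, d 2).
Iteration 3: join on id=2 -> c9 (id 2, reply_to=1, d 3).
Iteration 4: join on id=1 -> c1 (id 1, reply_to=NULL, d 4).
Iteration 5: reply_to is NULL; no match; recursion stops.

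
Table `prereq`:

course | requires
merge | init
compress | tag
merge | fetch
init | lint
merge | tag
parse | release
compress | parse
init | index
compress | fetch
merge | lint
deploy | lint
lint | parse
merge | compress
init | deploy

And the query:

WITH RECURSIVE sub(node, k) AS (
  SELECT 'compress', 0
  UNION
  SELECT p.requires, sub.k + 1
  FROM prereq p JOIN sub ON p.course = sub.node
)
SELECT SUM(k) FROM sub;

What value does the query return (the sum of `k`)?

Base: (compress, k=0).
Iteration 1: edges from {compress} -> (fetch, k=1), (parse, k=1), (tag, k=1).
Iteration 2: edges from {fetch,parse,tag} -> (release, k=2).
Iteration 3: no outgoing edges from {release}; recursion stops.
SUM(k) = 0 + 1 + 1 + 1 + 2 = 5.

5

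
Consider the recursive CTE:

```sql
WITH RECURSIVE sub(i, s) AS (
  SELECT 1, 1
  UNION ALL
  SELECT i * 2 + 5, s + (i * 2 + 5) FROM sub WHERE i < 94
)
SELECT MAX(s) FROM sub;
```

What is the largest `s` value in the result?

348

Base: i=1, s=1.
Iteration 1: 1 < 94 holds -> i = 1 * 2 + 5 = 7, s = 1 + 7 = 8.
Iteration 2: 7 < 94 holds -> i = 7 * 2 + 5 = 19, s = 8 + 19 = 27.
Iteration 3: 19 < 94 holds -> i = 19 * 2 + 5 = 43, s = 27 + 43 = 70.
Iteration 4: 43 < 94 holds -> i = 43 * 2 + 5 = 91, s = 70 + 91 = 161.
Iteration 5: 91 < 94 holds -> i = 91 * 2 + 5 = 187, s = 161 + 187 = 348.
Iteration 6: 187 < 94 fails; recursion stops.
s values: 1, 8, 27, 70, 161, 348; the maximum is 348.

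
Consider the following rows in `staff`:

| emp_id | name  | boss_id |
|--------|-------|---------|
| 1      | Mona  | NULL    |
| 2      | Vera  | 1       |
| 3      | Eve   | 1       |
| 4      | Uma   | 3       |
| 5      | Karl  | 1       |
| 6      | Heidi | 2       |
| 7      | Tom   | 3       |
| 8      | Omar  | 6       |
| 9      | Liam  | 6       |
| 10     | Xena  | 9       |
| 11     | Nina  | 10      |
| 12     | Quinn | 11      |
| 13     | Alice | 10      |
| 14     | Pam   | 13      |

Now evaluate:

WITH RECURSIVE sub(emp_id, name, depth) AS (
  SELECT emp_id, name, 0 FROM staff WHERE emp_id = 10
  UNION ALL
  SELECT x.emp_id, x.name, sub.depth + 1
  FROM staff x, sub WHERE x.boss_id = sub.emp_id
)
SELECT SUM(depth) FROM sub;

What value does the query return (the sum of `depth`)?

6

Base: emp_id=10 (Xena) at depth 0.
Iteration 1: rows with boss_id in {10} -> Nina (id 11, depth 1), Alice (id 13, depth 1).
Iteration 2: rows with boss_id in {11,13} -> Quinn (id 12, depth 2), Pam (id 14, depth 2).
Iteration 3: no rows with boss_id in {12,14}; recursion stops.
SUM(depth) = 0 + 1 + 1 + 2 + 2 = 6.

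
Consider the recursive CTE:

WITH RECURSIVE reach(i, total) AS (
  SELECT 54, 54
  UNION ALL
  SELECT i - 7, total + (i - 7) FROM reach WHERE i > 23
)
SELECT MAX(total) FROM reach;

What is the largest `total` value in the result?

219

Base: i=54, total=54.
Iteration 1: 54 > 23 holds -> i = 54 - 7 = 47, total = 54 + 47 = 101.
Iteration 2: 47 > 23 holds -> i = 47 - 7 = 40, total = 101 + 40 = 141.
Iteration 3: 40 > 23 holds -> i = 40 - 7 = 33, total = 141 + 33 = 174.
Iteration 4: 33 > 23 holds -> i = 33 - 7 = 26, total = 174 + 26 = 200.
Iteration 5: 26 > 23 holds -> i = 26 - 7 = 19, total = 200 + 19 = 219.
Iteration 6: 19 > 23 fails; recursion stops.
total values: 54, 101, 141, 174, 200, 219; the maximum is 219.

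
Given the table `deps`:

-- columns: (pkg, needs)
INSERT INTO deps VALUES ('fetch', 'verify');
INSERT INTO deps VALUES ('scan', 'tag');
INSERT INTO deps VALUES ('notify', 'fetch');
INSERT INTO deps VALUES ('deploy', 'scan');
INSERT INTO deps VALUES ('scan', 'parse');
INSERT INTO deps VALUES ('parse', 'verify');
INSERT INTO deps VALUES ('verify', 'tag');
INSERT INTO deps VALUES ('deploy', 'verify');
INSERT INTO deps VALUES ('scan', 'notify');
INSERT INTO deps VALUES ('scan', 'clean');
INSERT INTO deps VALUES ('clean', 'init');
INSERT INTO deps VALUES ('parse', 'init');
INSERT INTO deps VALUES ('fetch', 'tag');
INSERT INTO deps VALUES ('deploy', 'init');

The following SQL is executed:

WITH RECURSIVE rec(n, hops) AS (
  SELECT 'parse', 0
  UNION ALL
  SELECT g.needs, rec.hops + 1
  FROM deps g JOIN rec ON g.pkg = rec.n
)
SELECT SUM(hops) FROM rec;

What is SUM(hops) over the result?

Base: (parse, hops=0).
Iteration 1: edges from {parse} -> (init, hops=1), (verify, hops=1).
Iteration 2: edges from {init,verify} -> (tag, hops=2).
Iteration 3: no outgoing edges from {tag}; recursion stops.
SUM(hops) = 0 + 1 + 1 + 2 = 4.

4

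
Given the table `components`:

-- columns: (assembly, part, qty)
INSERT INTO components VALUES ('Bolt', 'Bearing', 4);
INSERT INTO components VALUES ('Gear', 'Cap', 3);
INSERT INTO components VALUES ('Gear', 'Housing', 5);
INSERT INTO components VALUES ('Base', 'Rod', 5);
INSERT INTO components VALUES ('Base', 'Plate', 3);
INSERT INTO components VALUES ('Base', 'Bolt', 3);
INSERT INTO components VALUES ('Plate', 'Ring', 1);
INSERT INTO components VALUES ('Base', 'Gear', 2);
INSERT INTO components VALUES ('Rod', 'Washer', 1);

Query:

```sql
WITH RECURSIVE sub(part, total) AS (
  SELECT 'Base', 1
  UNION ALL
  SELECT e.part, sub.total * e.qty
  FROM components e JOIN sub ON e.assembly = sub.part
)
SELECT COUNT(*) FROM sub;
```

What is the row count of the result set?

10

Base: (Base, total=1).
Iteration 1: components of {Base} -> Bolt = 1*3 = 3, Gear = 1*2 = 2, Plate = 1*3 = 3, Rod = 1*5 = 5.
Iteration 2: components of {Bolt,Gear,Plate,Rod} -> Bearing = 3*4 = 12, Cap = 2*3 = 6, Housing = 2*5 = 10, Ring = 3*1 = 3, Washer = 5*1 = 5.
Iteration 3: no further components; recursion stops.
Total rows emitted: 10.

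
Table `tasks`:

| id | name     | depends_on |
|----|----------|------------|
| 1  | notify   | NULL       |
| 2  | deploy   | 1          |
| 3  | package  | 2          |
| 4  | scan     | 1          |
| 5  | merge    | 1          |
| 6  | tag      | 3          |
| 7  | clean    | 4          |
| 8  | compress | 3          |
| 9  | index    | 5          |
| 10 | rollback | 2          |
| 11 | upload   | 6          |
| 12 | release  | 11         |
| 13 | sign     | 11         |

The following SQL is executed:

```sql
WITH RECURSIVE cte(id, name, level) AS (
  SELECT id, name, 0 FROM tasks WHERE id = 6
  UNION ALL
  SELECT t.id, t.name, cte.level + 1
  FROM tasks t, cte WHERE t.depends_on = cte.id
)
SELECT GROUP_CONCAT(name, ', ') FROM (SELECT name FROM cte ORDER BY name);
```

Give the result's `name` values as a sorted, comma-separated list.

release, sign, tag, upload

Base: id=6 (tag) at level 0.
Iteration 1: rows with depends_on in {6} -> upload (id 11, level 1).
Iteration 2: rows with depends_on in {11} -> release (id 12, level 2), sign (id 13, level 2).
Iteration 3: no rows with depends_on in {12,13}; recursion stops.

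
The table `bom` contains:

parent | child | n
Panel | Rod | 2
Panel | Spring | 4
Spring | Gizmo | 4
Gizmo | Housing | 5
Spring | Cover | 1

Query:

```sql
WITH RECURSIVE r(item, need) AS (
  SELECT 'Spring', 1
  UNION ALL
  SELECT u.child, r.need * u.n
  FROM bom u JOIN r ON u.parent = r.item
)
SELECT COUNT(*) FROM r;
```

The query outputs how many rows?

Base: (Spring, need=1).
Iteration 1: components of {Spring} -> Cover = 1*1 = 1, Gizmo = 1*4 = 4.
Iteration 2: components of {Cover,Gizmo} -> Housing = 4*5 = 20.
Iteration 3: no further components; recursion stops.
Total rows emitted: 4.

4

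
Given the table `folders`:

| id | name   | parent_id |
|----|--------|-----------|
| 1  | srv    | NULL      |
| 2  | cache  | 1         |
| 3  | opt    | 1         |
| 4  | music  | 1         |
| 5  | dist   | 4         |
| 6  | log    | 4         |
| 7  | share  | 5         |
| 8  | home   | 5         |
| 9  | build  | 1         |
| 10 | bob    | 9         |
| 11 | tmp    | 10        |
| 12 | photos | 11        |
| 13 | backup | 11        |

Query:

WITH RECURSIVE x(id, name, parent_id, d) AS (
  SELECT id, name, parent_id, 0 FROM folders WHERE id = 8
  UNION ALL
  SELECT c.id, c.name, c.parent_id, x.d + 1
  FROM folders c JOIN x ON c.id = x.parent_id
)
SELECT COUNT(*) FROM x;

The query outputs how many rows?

Base: id=8 (home), parent_id=5, d 0.
Iteration 1: join on id=5 -> dist (id 5, parent_id=4, d 1).
Iteration 2: join on id=4 -> music (id 4, parent_id=1, d 2).
Iteration 3: join on id=1 -> srv (id 1, parent_id=NULL, d 3).
Iteration 4: parent_id is NULL; no match; recursion stops.
Total rows emitted: 4.

4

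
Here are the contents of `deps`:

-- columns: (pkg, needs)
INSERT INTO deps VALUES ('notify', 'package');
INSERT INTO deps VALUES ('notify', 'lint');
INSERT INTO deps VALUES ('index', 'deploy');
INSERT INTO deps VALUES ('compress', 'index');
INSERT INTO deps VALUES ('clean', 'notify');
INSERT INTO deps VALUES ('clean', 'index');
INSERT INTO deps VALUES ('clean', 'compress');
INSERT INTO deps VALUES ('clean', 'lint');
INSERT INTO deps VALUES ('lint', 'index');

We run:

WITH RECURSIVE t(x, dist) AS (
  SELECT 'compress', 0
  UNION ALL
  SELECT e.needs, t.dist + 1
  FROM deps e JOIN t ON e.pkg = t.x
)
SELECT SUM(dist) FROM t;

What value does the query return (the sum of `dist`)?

3

Base: (compress, dist=0).
Iteration 1: edges from {compress} -> (index, dist=1).
Iteration 2: edges from {index} -> (deploy, dist=2).
Iteration 3: no outgoing edges from {deploy}; recursion stops.
SUM(dist) = 0 + 1 + 2 = 3.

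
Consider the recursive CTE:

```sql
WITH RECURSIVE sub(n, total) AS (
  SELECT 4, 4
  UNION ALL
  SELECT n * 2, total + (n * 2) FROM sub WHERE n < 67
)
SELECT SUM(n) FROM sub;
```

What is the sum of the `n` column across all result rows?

252

Base: n=4, total=4.
Iteration 1: 4 < 67 holds -> n = 4 * 2 = 8, total = 4 + 8 = 12.
Iteration 2: 8 < 67 holds -> n = 8 * 2 = 16, total = 12 + 16 = 28.
Iteration 3: 16 < 67 holds -> n = 16 * 2 = 32, total = 28 + 32 = 60.
Iteration 4: 32 < 67 holds -> n = 32 * 2 = 64, total = 60 + 64 = 124.
Iteration 5: 64 < 67 holds -> n = 64 * 2 = 128, total = 124 + 128 = 252.
Iteration 6: 128 < 67 fails; recursion stops.
SUM(n) = 4 + 8 + 16 + 32 + 64 + 128 = 252.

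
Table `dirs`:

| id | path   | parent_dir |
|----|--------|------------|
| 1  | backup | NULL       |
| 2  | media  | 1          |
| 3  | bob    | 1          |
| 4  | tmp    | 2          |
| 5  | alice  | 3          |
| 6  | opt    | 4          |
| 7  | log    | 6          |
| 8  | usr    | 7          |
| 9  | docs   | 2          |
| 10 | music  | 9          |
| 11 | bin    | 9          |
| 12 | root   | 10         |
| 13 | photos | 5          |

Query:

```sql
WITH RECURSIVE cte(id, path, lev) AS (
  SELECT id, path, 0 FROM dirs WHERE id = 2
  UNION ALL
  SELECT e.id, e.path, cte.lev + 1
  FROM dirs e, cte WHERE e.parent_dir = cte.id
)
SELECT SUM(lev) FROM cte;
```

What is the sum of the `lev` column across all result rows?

Base: id=2 (media) at lev 0.
Iteration 1: rows with parent_dir in {2} -> tmp (id 4, lev 1), docs (id 9, lev 1).
Iteration 2: rows with parent_dir in {4,9} -> opt (id 6, lev 2), music (id 10, lev 2), bin (id 11, lev 2).
Iteration 3: rows with parent_dir in {6,10,11} -> log (id 7, lev 3), root (id 12, lev 3).
Iteration 4: rows with parent_dir in {7,12} -> usr (id 8, lev 4).
Iteration 5: no rows with parent_dir in {8}; recursion stops.
SUM(lev) = 0 + 1 + 1 + 2 + 2 + 2 + 3 + 3 + 4 = 18.

18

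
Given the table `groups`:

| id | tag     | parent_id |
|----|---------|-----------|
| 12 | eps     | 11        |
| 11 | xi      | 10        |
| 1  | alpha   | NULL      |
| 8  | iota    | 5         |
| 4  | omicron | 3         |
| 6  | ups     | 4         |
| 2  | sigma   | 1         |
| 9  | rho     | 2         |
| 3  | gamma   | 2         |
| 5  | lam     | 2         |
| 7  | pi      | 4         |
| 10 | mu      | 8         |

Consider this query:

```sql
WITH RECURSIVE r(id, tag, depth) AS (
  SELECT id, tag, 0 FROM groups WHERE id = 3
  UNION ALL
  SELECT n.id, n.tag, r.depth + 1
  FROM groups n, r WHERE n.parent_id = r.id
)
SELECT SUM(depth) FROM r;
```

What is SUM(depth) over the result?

Base: id=3 (gamma) at depth 0.
Iteration 1: rows with parent_id in {3} -> omicron (id 4, depth 1).
Iteration 2: rows with parent_id in {4} -> ups (id 6, depth 2), pi (id 7, depth 2).
Iteration 3: no rows with parent_id in {6,7}; recursion stops.
SUM(depth) = 0 + 1 + 2 + 2 = 5.

5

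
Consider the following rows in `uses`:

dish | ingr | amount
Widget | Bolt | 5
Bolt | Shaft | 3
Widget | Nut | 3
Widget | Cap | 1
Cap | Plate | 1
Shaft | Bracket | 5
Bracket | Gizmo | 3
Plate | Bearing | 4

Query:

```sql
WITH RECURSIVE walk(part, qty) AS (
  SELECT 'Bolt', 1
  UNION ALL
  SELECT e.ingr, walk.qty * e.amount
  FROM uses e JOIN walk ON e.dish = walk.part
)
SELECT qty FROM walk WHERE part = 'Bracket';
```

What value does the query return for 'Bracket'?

15

Base: (Bolt, qty=1).
Iteration 1: components of {Bolt} -> Shaft = 1*3 = 3.
Iteration 2: components of {Shaft} -> Bracket = 3*5 = 15.
Iteration 3: components of {Bracket} -> Gizmo = 15*3 = 45.
Iteration 4: no further components; recursion stops.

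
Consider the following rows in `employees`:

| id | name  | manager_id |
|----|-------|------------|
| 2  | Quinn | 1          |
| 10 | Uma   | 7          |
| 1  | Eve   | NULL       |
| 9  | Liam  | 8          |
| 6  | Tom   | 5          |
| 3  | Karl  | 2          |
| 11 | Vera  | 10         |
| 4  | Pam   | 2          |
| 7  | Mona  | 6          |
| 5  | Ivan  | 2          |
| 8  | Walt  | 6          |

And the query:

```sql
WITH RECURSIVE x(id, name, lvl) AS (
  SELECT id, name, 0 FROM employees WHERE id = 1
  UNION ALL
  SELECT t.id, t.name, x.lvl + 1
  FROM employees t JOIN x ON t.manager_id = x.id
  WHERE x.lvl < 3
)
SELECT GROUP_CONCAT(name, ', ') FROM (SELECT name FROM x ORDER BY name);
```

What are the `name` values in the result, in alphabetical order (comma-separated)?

Base: id=1 (Eve) at lvl 0.
Iteration 1: rows with manager_id in {1} -> Quinn (id 2, lvl 1).
Iteration 2: rows with manager_id in {2} -> Karl (id 3, lvl 2), Pam (id 4, lvl 2), Ivan (id 5, lvl 2).
Iteration 3: rows with manager_id in {3,4,5} -> Tom (id 6, lvl 3).
Iteration 4: lvl < 3 fails for all current rows; recursion stops.

Eve, Ivan, Karl, Pam, Quinn, Tom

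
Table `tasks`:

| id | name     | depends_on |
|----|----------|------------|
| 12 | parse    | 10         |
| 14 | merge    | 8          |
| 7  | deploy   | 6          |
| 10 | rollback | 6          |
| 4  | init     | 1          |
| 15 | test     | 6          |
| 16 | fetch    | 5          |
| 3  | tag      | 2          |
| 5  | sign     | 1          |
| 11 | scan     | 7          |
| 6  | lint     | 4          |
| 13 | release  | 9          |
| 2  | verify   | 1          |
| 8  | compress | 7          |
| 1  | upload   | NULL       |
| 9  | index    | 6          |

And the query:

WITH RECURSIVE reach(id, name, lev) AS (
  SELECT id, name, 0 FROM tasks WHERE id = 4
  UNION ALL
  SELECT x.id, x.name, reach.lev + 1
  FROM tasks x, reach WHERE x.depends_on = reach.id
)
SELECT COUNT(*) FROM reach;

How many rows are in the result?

11

Base: id=4 (init) at lev 0.
Iteration 1: rows with depends_on in {4} -> lint (id 6, lev 1).
Iteration 2: rows with depends_on in {6} -> deploy (id 7, lev 2), index (id 9, lev 2), rollback (id 10, lev 2), test (id 15, lev 2).
Iteration 3: rows with depends_on in {7,9,10,15} -> compress (id 8, lev 3), scan (id 11, lev 3), parse (id 12, lev 3), release (id 13, lev 3).
Iteration 4: rows with depends_on in {8,11,12,13} -> merge (id 14, lev 4).
Iteration 5: no rows with depends_on in {14}; recursion stops.
Total rows emitted: 11.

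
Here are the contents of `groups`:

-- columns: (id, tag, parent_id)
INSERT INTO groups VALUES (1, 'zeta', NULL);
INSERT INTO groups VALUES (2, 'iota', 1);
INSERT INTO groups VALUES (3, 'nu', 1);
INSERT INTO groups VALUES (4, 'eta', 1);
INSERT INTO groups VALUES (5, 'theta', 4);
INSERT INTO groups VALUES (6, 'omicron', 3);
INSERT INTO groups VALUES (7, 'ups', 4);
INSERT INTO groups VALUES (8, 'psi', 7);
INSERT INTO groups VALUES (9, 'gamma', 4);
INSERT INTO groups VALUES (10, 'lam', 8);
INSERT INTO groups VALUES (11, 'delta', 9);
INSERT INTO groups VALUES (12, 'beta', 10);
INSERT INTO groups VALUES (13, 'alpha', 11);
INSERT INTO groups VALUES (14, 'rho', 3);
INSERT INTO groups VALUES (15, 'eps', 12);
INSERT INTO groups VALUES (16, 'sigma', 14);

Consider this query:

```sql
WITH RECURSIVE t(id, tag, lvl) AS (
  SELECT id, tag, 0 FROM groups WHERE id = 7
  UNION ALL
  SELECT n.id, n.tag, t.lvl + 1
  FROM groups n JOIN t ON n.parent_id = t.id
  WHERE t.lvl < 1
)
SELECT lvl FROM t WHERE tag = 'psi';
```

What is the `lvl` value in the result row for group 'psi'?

1

Base: id=7 (ups) at lvl 0.
Iteration 1: rows with parent_id in {7} -> psi (id 8, lvl 1).
Iteration 2: lvl < 1 fails for all current rows; recursion stops.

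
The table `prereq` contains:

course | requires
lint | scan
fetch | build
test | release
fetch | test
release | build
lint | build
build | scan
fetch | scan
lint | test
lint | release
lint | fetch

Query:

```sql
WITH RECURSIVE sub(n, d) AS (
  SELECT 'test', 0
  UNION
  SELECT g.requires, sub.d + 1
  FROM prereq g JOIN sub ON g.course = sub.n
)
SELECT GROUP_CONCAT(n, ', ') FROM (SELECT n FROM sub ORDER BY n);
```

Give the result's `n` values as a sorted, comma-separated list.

Base: (test, d=0).
Iteration 1: edges from {test} -> (release, d=1).
Iteration 2: edges from {release} -> (build, d=2).
Iteration 3: edges from {build} -> (scan, d=3).
Iteration 4: no outgoing edges from {scan}; recursion stops.

build, release, scan, test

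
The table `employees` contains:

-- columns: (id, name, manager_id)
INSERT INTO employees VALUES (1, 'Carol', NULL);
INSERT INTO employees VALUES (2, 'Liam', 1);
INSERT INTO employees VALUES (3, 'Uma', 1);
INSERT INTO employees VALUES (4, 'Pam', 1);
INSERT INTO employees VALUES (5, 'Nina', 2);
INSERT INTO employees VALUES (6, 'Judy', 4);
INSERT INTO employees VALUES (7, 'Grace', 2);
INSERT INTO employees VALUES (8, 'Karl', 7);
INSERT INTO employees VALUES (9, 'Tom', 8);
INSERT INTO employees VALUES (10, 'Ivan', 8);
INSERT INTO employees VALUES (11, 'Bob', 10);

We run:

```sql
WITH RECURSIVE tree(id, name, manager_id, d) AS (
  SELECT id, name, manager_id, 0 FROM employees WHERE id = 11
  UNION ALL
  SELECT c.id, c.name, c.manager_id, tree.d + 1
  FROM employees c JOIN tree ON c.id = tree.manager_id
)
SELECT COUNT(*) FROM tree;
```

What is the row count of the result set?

6

Base: id=11 (Bob), manager_id=10, d 0.
Iteration 1: join on id=10 -> Ivan (id 10, manager_id=8, d 1).
Iteration 2: join on id=8 -> Karl (id 8, manager_id=7, d 2).
Iteration 3: join on id=7 -> Grace (id 7, manager_id=2, d 3).
Iteration 4: join on id=2 -> Liam (id 2, manager_id=1, d 4).
Iteration 5: join on id=1 -> Carol (id 1, manager_id=NULL, d 5).
Iteration 6: manager_id is NULL; no match; recursion stops.
Total rows emitted: 6.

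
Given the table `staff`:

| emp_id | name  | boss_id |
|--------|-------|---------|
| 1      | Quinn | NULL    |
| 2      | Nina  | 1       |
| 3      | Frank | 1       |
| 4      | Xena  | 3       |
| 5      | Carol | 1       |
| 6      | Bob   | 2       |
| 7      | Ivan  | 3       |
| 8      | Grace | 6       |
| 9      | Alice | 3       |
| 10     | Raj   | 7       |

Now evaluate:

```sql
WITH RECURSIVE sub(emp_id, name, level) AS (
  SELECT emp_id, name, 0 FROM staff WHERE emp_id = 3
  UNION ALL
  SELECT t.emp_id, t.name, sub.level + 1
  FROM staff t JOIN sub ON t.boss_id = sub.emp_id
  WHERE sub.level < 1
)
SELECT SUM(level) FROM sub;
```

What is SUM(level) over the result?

Base: emp_id=3 (Frank) at level 0.
Iteration 1: rows with boss_id in {3} -> Xena (id 4, level 1), Ivan (id 7, level 1), Alice (id 9, level 1).
Iteration 2: level < 1 fails for all current rows; recursion stops.
SUM(level) = 0 + 1 + 1 + 1 = 3.

3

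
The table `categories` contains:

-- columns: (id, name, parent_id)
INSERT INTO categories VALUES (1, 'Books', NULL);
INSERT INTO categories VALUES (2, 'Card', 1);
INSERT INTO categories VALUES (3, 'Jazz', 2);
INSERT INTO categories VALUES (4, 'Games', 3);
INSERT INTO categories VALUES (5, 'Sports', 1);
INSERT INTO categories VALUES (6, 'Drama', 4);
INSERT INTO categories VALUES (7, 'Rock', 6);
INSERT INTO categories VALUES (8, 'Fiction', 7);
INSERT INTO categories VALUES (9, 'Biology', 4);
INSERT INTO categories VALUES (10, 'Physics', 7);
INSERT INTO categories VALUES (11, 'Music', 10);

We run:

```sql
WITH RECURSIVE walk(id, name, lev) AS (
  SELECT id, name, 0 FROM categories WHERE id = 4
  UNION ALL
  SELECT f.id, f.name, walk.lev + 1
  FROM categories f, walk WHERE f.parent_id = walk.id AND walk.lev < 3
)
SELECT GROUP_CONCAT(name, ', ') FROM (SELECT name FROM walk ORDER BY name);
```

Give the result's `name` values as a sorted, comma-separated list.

Base: id=4 (Games) at lev 0.
Iteration 1: rows with parent_id in {4} -> Drama (id 6, lev 1), Biology (id 9, lev 1).
Iteration 2: rows with parent_id in {6,9} -> Rock (id 7, lev 2).
Iteration 3: rows with parent_id in {7} -> Fiction (id 8, lev 3), Physics (id 10, lev 3).
Iteration 4: lev < 3 fails for all current rows; recursion stops.

Biology, Drama, Fiction, Games, Physics, Rock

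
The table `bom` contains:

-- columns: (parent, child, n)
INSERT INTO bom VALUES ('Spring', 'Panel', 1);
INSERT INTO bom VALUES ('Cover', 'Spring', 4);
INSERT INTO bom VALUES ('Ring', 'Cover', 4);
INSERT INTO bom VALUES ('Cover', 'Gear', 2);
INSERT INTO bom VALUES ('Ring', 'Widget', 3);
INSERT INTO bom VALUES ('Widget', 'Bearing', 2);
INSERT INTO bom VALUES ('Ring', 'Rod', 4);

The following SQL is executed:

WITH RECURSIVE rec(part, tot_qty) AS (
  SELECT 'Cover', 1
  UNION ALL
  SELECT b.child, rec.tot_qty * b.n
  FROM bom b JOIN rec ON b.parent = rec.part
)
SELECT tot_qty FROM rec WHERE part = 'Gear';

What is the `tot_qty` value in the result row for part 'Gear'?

Base: (Cover, tot_qty=1).
Iteration 1: components of {Cover} -> Gear = 1*2 = 2, Spring = 1*4 = 4.
Iteration 2: components of {Gear,Spring} -> Panel = 4*1 = 4.
Iteration 3: no further components; recursion stops.

2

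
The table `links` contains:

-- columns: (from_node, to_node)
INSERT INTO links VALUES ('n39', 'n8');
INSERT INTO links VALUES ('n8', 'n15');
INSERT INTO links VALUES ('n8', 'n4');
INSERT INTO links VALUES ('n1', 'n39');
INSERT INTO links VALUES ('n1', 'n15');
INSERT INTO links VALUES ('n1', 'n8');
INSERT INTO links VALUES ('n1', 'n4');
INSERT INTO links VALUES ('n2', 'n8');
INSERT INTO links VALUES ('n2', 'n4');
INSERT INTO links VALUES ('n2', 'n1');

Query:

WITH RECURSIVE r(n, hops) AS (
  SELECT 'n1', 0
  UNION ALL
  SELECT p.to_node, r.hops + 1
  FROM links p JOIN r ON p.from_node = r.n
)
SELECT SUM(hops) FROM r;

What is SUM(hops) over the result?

16

Base: (n1, hops=0).
Iteration 1: edges from {n1} -> (n15, hops=1), (n39, hops=1), (n4, hops=1), (n8, hops=1).
Iteration 2: edges from {n15,n39,n4,n8} -> (n15, hops=2), (n4, hops=2), (n8, hops=2).
Iteration 3: edges from {n15,n4,n8} -> (n15, hops=3), (n4, hops=3).
Iteration 4: no outgoing edges from {n15,n4}; recursion stops.
SUM(hops) = 0 + 1 + 1 + 1 + 1 + 2 + 2 + 2 + 3 + 3 = 16.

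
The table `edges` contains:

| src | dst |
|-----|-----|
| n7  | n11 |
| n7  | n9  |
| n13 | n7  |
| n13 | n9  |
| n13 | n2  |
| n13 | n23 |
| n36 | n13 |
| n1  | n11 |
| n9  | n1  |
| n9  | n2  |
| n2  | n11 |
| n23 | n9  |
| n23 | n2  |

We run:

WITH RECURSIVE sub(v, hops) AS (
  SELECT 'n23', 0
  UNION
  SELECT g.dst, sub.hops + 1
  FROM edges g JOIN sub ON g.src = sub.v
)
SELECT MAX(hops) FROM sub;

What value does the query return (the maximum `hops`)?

Base: (n23, hops=0).
Iteration 1: edges from {n23} -> (n2, hops=1), (n9, hops=1).
Iteration 2: edges from {n2,n9} -> (n1, hops=2), (n11, hops=2), (n2, hops=2).
Iteration 3: edges from {n1,n11,n2} -> (n11, hops=3). [UNION drops 1 duplicate row(s)]
Iteration 4: no outgoing edges from {n11}; recursion stops.
hops values: 0, 1, 1, 2, 2, 2, 3; the maximum is 3.

3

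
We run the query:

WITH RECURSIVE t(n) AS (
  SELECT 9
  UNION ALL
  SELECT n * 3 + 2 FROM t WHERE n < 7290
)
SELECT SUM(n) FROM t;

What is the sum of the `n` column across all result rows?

32792

Base: n=9.
Iteration 1: 9 < 7290 holds -> n = 9 * 3 + 2 = 29.
Iteration 2: 29 < 7290 holds -> n = 29 * 3 + 2 = 89.
Iteration 3: 89 < 7290 holds -> n = 89 * 3 + 2 = 269.
Iteration 4: 269 < 7290 holds -> n = 269 * 3 + 2 = 809.
Iteration 5: 809 < 7290 holds -> n = 809 * 3 + 2 = 2429.
Iteration 6: 2429 < 7290 holds -> n = 2429 * 3 + 2 = 7289.
Iteration 7: 7289 < 7290 holds -> n = 7289 * 3 + 2 = 21869.
Iteration 8: 21869 < 7290 fails; recursion stops.
SUM(n) = 9 + 29 + 89 + 269 + 809 + 2429 + 7289 + 21869 = 32792.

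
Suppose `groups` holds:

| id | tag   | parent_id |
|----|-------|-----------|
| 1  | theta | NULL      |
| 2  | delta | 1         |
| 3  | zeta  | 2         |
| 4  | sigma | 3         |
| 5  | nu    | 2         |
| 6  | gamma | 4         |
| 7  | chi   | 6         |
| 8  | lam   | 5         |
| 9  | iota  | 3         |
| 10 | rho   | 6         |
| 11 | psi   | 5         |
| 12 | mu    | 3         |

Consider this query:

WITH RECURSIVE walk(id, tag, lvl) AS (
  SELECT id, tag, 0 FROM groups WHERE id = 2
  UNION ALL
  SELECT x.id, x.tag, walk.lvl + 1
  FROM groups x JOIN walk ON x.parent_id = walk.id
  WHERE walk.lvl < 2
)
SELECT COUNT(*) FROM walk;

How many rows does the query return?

Base: id=2 (delta) at lvl 0.
Iteration 1: rows with parent_id in {2} -> zeta (id 3, lvl 1), nu (id 5, lvl 1).
Iteration 2: rows with parent_id in {3,5} -> sigma (id 4, lvl 2), lam (id 8, lvl 2), iota (id 9, lvl 2), psi (id 11, lvl 2), mu (id 12, lvl 2).
Iteration 3: lvl < 2 fails for all current rows; recursion stops.
Total rows emitted: 8.

8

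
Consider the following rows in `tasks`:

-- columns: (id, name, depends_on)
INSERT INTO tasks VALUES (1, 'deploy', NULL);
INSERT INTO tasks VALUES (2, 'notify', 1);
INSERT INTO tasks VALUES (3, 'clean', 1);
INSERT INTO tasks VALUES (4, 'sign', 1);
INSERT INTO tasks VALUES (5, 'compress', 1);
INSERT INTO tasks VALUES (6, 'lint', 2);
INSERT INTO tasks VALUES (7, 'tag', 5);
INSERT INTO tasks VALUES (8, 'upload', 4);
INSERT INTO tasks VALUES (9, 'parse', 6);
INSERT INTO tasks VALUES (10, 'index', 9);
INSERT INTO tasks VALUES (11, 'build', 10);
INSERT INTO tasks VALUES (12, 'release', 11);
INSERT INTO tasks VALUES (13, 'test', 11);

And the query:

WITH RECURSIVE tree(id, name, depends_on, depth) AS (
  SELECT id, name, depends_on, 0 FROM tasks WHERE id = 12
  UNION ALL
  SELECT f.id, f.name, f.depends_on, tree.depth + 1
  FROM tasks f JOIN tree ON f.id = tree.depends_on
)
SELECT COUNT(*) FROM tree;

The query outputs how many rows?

Base: id=12 (release), depends_on=11, depth 0.
Iteration 1: join on id=11 -> build (id 11, depends_on=10, depth 1).
Iteration 2: join on id=10 -> index (id 10, depends_on=9, depth 2).
Iteration 3: join on id=9 -> parse (id 9, depends_on=6, depth 3).
Iteration 4: join on id=6 -> lint (id 6, depends_on=2, depth 4).
Iteration 5: join on id=2 -> notify (id 2, depends_on=1, depth 5).
Iteration 6: join on id=1 -> deploy (id 1, depends_on=NULL, depth 6).
Iteration 7: depends_on is NULL; no match; recursion stops.
Total rows emitted: 7.

7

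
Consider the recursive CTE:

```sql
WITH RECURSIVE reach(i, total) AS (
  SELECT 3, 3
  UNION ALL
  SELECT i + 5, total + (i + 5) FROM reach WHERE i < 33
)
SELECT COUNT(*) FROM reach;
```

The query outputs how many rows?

Base: i=3, total=3.
Iteration 1: 3 < 33 holds -> i = 3 + 5 = 8, total = 3 + 8 = 11.
Iteration 2: 8 < 33 holds -> i = 8 + 5 = 13, total = 11 + 13 = 24.
Iteration 3: 13 < 33 holds -> i = 13 + 5 = 18, total = 24 + 18 = 42.
Iteration 4: 18 < 33 holds -> i = 18 + 5 = 23, total = 42 + 23 = 65.
Iteration 5: 23 < 33 holds -> i = 23 + 5 = 28, total = 65 + 28 = 93.
Iteration 6: 28 < 33 holds -> i = 28 + 5 = 33, total = 93 + 33 = 126.
Iteration 7: 33 < 33 fails; recursion stops.
Total rows emitted: 7.

7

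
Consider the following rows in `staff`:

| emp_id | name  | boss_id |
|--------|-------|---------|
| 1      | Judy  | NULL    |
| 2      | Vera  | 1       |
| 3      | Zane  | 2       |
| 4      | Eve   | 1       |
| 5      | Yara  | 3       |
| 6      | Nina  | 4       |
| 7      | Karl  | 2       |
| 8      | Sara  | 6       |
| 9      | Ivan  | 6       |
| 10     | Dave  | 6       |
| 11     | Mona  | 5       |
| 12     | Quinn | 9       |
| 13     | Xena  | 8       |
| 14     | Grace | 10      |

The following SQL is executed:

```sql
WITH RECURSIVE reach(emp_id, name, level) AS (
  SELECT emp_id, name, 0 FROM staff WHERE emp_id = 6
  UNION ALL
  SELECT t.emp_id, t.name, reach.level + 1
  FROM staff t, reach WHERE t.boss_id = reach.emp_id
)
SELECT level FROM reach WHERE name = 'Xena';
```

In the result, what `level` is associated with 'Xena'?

Base: emp_id=6 (Nina) at level 0.
Iteration 1: rows with boss_id in {6} -> Sara (id 8, level 1), Ivan (id 9, level 1), Dave (id 10, level 1).
Iteration 2: rows with boss_id in {8,9,10} -> Quinn (id 12, level 2), Xena (id 13, level 2), Grace (id 14, level 2).
Iteration 3: no rows with boss_id in {12,13,14}; recursion stops.

2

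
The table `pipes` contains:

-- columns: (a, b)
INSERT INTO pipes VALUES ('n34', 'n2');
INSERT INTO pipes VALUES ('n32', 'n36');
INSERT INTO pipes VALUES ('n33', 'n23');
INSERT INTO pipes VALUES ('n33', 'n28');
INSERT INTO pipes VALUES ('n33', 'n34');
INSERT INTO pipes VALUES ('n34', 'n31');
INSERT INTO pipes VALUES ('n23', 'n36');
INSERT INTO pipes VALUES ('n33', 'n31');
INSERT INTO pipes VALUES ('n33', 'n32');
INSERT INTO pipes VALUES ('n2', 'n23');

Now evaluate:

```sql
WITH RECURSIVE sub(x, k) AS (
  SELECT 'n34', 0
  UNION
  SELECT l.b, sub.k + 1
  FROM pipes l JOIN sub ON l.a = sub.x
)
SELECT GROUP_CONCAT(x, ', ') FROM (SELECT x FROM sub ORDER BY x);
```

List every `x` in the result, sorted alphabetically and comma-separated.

n2, n23, n31, n34, n36

Base: (n34, k=0).
Iteration 1: edges from {n34} -> (n2, k=1), (n31, k=1).
Iteration 2: edges from {n2,n31} -> (n23, k=2).
Iteration 3: edges from {n23} -> (n36, k=3).
Iteration 4: no outgoing edges from {n36}; recursion stops.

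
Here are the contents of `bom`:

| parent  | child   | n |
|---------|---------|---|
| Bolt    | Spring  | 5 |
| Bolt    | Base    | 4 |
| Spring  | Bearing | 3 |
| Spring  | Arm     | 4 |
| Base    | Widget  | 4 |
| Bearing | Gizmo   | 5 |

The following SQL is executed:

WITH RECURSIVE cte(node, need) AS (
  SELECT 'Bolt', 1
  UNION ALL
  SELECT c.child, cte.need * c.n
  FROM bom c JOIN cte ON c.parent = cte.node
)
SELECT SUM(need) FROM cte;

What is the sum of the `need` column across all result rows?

136

Base: (Bolt, need=1).
Iteration 1: components of {Bolt} -> Base = 1*4 = 4, Spring = 1*5 = 5.
Iteration 2: components of {Base,Spring} -> Arm = 5*4 = 20, Bearing = 5*3 = 15, Widget = 4*4 = 16.
Iteration 3: components of {Arm,Bearing,Widget} -> Gizmo = 15*5 = 75.
Iteration 4: no further components; recursion stops.
SUM(need) = 1 + 5 + 4 + 15 + 20 + 16 + 75 = 136.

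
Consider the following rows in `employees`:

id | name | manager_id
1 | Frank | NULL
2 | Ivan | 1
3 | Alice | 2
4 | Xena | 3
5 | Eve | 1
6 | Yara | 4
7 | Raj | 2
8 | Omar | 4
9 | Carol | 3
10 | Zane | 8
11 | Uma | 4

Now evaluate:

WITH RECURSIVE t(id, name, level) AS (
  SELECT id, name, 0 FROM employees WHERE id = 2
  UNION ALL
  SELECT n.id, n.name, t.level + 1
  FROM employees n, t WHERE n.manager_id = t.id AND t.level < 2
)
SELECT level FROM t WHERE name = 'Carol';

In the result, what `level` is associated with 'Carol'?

Base: id=2 (Ivan) at level 0.
Iteration 1: rows with manager_id in {2} -> Alice (id 3, level 1), Raj (id 7, level 1).
Iteration 2: rows with manager_id in {3,7} -> Xena (id 4, level 2), Carol (id 9, level 2).
Iteration 3: level < 2 fails for all current rows; recursion stops.

2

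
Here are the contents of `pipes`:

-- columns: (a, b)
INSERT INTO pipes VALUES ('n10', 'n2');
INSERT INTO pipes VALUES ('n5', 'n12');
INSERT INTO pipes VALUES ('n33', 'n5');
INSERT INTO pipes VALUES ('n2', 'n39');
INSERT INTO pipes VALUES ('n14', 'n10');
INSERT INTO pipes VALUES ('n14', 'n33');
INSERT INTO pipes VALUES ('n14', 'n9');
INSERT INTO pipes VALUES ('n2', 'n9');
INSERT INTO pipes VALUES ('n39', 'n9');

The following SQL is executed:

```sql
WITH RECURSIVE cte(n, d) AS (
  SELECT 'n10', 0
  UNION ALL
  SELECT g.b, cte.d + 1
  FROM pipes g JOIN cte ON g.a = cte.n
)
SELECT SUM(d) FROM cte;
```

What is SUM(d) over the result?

8

Base: (n10, d=0).
Iteration 1: edges from {n10} -> (n2, d=1).
Iteration 2: edges from {n2} -> (n39, d=2), (n9, d=2).
Iteration 3: edges from {n39,n9} -> (n9, d=3).
Iteration 4: no outgoing edges from {n9}; recursion stops.
SUM(d) = 0 + 1 + 2 + 2 + 3 = 8.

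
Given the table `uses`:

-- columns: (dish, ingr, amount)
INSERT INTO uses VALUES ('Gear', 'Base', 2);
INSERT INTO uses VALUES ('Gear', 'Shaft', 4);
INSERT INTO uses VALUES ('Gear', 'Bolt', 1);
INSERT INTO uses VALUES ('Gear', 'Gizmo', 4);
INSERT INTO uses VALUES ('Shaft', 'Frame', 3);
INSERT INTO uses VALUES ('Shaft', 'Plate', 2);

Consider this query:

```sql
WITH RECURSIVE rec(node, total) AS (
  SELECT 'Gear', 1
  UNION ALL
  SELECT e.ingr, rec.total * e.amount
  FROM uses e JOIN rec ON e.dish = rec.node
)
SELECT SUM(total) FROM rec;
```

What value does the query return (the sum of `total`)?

Base: (Gear, total=1).
Iteration 1: components of {Gear} -> Base = 1*2 = 2, Bolt = 1*1 = 1, Gizmo = 1*4 = 4, Shaft = 1*4 = 4.
Iteration 2: components of {Base,Bolt,Gizmo,Shaft} -> Frame = 4*3 = 12, Plate = 4*2 = 8.
Iteration 3: no further components; recursion stops.
SUM(total) = 1 + 2 + 4 + 1 + 4 + 12 + 8 = 32.

32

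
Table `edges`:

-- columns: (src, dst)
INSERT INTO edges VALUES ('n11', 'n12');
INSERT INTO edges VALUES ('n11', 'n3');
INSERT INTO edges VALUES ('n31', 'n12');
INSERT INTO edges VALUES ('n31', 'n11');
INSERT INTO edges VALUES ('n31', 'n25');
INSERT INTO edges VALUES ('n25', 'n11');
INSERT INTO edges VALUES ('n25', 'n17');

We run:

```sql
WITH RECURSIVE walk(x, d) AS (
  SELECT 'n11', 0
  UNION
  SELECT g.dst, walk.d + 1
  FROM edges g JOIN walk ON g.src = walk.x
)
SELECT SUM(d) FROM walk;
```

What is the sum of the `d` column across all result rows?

2

Base: (n11, d=0).
Iteration 1: edges from {n11} -> (n12, d=1), (n3, d=1).
Iteration 2: no outgoing edges from {n12,n3}; recursion stops.
SUM(d) = 0 + 1 + 1 = 2.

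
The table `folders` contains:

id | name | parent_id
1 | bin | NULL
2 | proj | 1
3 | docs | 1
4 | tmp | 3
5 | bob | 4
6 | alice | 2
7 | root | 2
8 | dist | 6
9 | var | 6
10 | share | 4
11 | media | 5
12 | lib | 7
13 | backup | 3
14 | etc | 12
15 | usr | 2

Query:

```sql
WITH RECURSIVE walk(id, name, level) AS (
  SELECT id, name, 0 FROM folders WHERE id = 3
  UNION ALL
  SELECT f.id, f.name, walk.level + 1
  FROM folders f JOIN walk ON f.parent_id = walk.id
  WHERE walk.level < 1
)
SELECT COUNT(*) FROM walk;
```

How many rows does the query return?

Base: id=3 (docs) at level 0.
Iteration 1: rows with parent_id in {3} -> tmp (id 4, level 1), backup (id 13, level 1).
Iteration 2: level < 1 fails for all current rows; recursion stops.
Total rows emitted: 3.

3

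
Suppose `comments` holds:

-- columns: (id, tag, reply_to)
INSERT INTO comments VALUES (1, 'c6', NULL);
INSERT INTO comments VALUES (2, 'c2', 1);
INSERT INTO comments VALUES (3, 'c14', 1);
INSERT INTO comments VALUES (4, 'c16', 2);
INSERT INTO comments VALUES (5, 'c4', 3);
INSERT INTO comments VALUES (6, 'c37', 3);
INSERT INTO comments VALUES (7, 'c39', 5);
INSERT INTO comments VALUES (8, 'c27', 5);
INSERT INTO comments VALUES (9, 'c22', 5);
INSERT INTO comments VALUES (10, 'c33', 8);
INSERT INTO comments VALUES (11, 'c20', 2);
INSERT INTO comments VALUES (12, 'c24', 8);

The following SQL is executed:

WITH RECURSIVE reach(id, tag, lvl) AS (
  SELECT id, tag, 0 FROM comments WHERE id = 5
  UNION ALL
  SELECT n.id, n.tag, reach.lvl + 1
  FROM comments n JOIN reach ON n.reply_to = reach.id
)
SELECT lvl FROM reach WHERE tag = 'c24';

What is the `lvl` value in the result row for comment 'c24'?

Base: id=5 (c4) at lvl 0.
Iteration 1: rows with reply_to in {5} -> c39 (id 7, lvl 1), c27 (id 8, lvl 1), c22 (id 9, lvl 1).
Iteration 2: rows with reply_to in {7,8,9} -> c33 (id 10, lvl 2), c24 (id 12, lvl 2).
Iteration 3: no rows with reply_to in {10,12}; recursion stops.

2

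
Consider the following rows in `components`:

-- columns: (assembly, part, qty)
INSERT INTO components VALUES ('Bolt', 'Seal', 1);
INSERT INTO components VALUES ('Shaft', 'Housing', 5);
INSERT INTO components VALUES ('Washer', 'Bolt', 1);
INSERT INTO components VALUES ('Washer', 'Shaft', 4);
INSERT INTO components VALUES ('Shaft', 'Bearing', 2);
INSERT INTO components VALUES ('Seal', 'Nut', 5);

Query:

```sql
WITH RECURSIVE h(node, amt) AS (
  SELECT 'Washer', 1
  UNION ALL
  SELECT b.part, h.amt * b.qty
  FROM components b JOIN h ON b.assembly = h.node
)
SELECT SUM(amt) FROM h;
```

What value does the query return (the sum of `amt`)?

40

Base: (Washer, amt=1).
Iteration 1: components of {Washer} -> Bolt = 1*1 = 1, Shaft = 1*4 = 4.
Iteration 2: components of {Bolt,Shaft} -> Bearing = 4*2 = 8, Housing = 4*5 = 20, Seal = 1*1 = 1.
Iteration 3: components of {Bearing,Housing,Seal} -> Nut = 1*5 = 5.
Iteration 4: no further components; recursion stops.
SUM(amt) = 1 + 1 + 4 + 1 + 8 + 20 + 5 = 40.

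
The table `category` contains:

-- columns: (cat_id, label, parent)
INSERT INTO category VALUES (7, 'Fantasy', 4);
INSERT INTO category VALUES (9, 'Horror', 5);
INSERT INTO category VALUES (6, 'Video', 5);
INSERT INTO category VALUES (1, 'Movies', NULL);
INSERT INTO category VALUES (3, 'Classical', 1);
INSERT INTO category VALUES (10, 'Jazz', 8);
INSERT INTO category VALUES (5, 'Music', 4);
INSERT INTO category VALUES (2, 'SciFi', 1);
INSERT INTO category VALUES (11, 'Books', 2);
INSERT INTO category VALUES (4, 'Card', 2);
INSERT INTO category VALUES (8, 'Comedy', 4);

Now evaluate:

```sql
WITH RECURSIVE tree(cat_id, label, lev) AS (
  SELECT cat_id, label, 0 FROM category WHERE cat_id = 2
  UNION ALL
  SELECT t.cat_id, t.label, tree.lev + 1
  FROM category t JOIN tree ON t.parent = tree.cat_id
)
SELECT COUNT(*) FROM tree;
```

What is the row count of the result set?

9

Base: cat_id=2 (SciFi) at lev 0.
Iteration 1: rows with parent in {2} -> Card (id 4, lev 1), Books (id 11, lev 1).
Iteration 2: rows with parent in {4,11} -> Music (id 5, lev 2), Fantasy (id 7, lev 2), Comedy (id 8, lev 2).
Iteration 3: rows with parent in {5,7,8} -> Video (id 6, lev 3), Horror (id 9, lev 3), Jazz (id 10, lev 3).
Iteration 4: no rows with parent in {6,9,10}; recursion stops.
Total rows emitted: 9.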